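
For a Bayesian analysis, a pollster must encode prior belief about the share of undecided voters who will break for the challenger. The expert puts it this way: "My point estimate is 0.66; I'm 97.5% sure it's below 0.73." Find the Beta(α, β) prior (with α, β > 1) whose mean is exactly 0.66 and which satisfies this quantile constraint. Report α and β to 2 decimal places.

α ≈ 109.27, β ≈ 56.29

With mean 0.66 fixed, write α = 0.66s, β = 0.34s where s = α+β.
Need P(θ < 0.73) = 0.975 under Beta(0.66s, 0.34s). Normal approximation: (q−m)/√(m(1−m)/s) ≈ z_{0.975} = 1.96, so s ≈ 0.66·0.34·(1.96)²/(0.73−0.66)² = 175.9.
At s = 175.9: P(θ<0.73) ≈ 0.978. Adjusting to match 0.975 gives s ≈ 165.56.
So α = 0.66·165.56 ≈ 109.27, β = 0.34·165.56 ≈ 56.29.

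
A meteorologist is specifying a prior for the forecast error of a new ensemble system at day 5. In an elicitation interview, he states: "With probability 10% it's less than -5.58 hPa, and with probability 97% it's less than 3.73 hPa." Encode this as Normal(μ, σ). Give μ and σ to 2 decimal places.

μ = -1.81, σ = 2.94

The p-quantile of Normal(μ,σ) is μ + z_p·σ, with z_{0.1} = -1.282 and z_{0.97} = 1.881.
Eliminate σ: μ = (z₂·x₁ − z₁·x₂)/(z₂ − z₁) = (1.881·-5.58 − (-1.282)·3.73)/3.162 = -1.81.
Then σ = (x₂ − x₁)/(z₂ − z₁) = (3.73 − -5.58)/3.162 = 2.94.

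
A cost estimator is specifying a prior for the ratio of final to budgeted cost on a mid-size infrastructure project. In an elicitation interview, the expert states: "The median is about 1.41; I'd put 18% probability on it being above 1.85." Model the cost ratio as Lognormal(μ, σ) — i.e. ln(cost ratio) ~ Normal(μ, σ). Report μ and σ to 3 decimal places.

If T ~ Lognormal(μ,σ) then ln T ~ Normal(μ,σ), so the p-quantile of ln T is μ + z_p·σ.
ln(1.41) = 0.3436 and ln(1.85) = 0.6152; z_{0.5} = 0, z_{0.82} = 0.9154.
σ = (0.6152 − 0.3436)/(0.9154 − (0)) = 0.297.
μ = 0.3436 − (0)·0.297 = 0.344.

μ ≈ 0.344, σ ≈ 0.297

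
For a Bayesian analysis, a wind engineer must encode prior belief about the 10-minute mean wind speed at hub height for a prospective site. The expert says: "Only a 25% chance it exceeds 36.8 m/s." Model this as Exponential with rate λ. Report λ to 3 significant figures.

P(T > 36.8) = e^(−λ·36.8) = 0.25, so λ = −ln(0.25)/36.8 = 0.0377.

λ ≈ 0.0377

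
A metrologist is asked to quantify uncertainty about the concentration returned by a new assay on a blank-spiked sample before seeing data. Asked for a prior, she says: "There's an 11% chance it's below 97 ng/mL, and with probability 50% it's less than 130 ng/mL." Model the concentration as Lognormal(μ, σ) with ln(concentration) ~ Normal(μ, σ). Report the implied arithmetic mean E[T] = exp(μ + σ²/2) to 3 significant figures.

If T ~ Lognormal(μ,σ) then ln T ~ Normal(μ,σ), so the p-quantile of ln T is μ + z_p·σ.
ln(97) = 4.575 and ln(130) = 4.868; z_{0.11} = -1.227, z_{0.5} = 0.
σ = (4.868 − 4.575)/(0 − (-1.227)) = 0.239.
μ = 4.575 − (-1.227)·0.239 = 4.868.
E[T] = exp(μ + σ²/2) = exp(4.868 + 0.0285) = 134 ng/mL.

E[T] ≈ 134 ng/mL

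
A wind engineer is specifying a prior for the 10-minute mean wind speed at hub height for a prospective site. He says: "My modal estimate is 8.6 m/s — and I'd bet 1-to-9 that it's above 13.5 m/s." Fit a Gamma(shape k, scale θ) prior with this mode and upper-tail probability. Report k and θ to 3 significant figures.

Gamma(k,θ) with k>1 has mode (k−1)θ, so θ = 8.6/(k−1).
Need P(X < 13.5) = 0.9 with θ tied to k this way. Start at k = 2, θ = 8.6: P(X<13.5) ≈ 0.465.
Too low — raise k to concentrate. Iterating converges to k ≈ 10.2.
Then θ = 8.6/(10.2−1) ≈ 0.933.

k ≈ 10.2, θ ≈ 0.933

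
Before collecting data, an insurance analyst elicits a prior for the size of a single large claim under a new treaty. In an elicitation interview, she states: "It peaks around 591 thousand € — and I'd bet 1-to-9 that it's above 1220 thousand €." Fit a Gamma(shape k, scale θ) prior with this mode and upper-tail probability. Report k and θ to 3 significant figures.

k ≈ 4.65, θ ≈ 162

Gamma(k,θ) with k>1 has mode (k−1)θ, so θ = 591/(k−1).
Need P(X < 1220) = 0.9 with θ tied to k this way. Start at k = 2, θ = 591: P(X<1220) ≈ 0.611.
Too low — raise k to concentrate. Iterating converges to k ≈ 4.65.
Then θ = 591/(4.65−1) ≈ 162.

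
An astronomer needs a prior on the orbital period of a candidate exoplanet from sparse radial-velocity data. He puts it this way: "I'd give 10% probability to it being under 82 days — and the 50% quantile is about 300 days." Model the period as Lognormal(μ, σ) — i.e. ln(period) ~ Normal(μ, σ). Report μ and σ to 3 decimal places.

If T ~ Lognormal(μ,σ) then ln T ~ Normal(μ,σ), so the p-quantile of ln T is μ + z_p·σ.
ln(82) = 4.407 and ln(300) = 5.704; z_{0.1} = -1.282, z_{0.5} = 0.
σ = (5.704 − 4.407)/(0 − (-1.282)) = 1.012.
μ = 4.407 − (-1.282)·1.012 = 5.704.

μ ≈ 5.704, σ ≈ 1.012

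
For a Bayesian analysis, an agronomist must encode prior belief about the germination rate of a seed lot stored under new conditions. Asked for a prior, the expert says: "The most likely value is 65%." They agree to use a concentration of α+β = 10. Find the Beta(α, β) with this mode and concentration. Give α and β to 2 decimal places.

For α,β > 1 the Beta mode is (α−1)/(α+β−2). With α+β = 10, the mode is (α−1)/8.
Set (α−1)/8 = 0.65 → α = 1 + 0.65·8 = 6.20.
β = 10 − α = 3.80.

α = 6.20, β = 3.80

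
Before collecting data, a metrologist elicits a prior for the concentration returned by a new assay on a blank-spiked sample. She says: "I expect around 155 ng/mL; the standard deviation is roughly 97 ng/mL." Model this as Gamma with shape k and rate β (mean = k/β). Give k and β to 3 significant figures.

k ≈ 2.55, β ≈ 0.0165

For Gamma(k, rate β): mean = k/β, variance = k/β², so CV = 1/√k.
CV = SD/mean = 97/155 = 0.6258, hence k = 1/CV² = 2.55.
Then β = k/mean = 2.55/155 = 0.0165.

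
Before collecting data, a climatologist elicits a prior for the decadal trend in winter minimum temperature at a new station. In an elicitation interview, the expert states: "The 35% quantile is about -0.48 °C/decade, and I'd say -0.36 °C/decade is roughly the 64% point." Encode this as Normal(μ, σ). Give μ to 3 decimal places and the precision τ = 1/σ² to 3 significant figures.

μ = -0.418, τ = 38.4

For Normal(μ,σ), the p-quantile is μ + z_p·σ. Here z_{0.35} = -0.3853, z_{0.64} = 0.3585.
So -0.48 = μ − 0.3853σ and -0.36 = μ + 0.3585σ.
Subtracting: σ = (-0.36 − -0.48)/(0.3585 − (-0.3853)) = 0.161.
Then μ = -0.48 − (-0.3853)·0.161 = -0.418.
Precision τ = 1/σ² = 1/0.1613² = 38.4.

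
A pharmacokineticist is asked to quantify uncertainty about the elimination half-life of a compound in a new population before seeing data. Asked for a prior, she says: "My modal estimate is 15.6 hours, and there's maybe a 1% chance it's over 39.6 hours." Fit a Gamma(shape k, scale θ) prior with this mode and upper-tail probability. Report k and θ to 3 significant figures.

k ≈ 6.39, θ ≈ 2.89

Gamma(k,θ) with k>1 has mode (k−1)θ, so θ = 15.6/(k−1).
Need P(X < 39.6) = 0.99 with θ tied to k this way. Start at k = 2, θ = 15.6: P(X<39.6) ≈ 0.721.
Too low — raise k to concentrate. Iterating converges to k ≈ 6.39.
Then θ = 15.6/(6.39−1) ≈ 2.89.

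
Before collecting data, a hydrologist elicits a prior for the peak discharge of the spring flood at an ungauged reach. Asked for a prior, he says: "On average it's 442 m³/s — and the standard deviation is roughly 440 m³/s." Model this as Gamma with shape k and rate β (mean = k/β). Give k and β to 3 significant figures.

k ≈ 1.01, β ≈ 0.00228

For Gamma(k, rate β): mean = k/β, variance = k/β², so CV = 1/√k.
CV = SD/mean = 440/442 = 0.9955, hence k = 1/CV² = 1.01.
Then β = k/mean = 1.01/442 = 0.00228.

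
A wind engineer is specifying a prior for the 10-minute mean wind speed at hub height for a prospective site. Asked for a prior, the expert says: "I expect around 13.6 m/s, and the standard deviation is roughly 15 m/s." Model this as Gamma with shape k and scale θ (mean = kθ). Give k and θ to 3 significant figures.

For Gamma(k, scale θ): mean = kθ, variance = kθ², so CV = 1/√k.
CV = SD/mean = 15/13.6 = 1.103, hence k = 1/CV² = 0.822.
Then θ = mean/k = 13.6/0.822 = 16.5.

k ≈ 0.822, θ ≈ 16.5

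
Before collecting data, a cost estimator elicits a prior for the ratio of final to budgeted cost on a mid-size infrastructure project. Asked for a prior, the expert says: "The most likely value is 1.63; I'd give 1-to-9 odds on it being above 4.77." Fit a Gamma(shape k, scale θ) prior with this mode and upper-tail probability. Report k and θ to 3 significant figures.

k ≈ 2.65, θ ≈ 0.987

Gamma(k,θ) with k>1 has mode (k−1)θ, so θ = 1.63/(k−1).
Need P(X < 4.77) = 0.9 with θ tied to k this way. Start at k = 2, θ = 1.63: P(X<4.77) ≈ 0.790.
Too low — raise k to concentrate. Iterating converges to k ≈ 2.65.
Then θ = 1.63/(2.65−1) ≈ 0.987.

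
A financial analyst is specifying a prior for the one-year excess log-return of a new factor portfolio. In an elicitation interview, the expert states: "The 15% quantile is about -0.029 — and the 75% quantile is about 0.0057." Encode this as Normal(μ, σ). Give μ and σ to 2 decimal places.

μ = -0.01, σ = 0.02

The p-quantile of Normal(μ,σ) is μ + z_p·σ, with z_{0.15} = -1.036 and z_{0.75} = 0.6745.
Eliminate σ: μ = (z₂·x₁ − z₁·x₂)/(z₂ − z₁) = (0.6745·-0.029 − (-1.036)·0.0057)/1.711 = -0.01.
Then σ = (x₂ − x₁)/(z₂ − z₁) = (0.0057 − -0.029)/1.711 = 0.02.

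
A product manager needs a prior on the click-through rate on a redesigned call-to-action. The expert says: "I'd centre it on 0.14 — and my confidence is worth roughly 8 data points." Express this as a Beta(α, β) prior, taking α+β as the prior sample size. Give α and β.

α = 1.12, β = 6.88

Under the effective-sample-size interpretation, Beta(α, β) has prior mean α/(α+β) and prior sample size α+β.
So α+β = 8 and α/(α+β) = 0.14, giving α = 0.14·8 = 1.12 and β = 8 − 1.12 = 6.88.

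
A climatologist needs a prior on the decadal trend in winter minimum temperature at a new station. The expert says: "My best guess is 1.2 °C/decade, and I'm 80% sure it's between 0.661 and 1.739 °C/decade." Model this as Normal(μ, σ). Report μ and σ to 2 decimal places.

A symmetric 80% interval runs μ ± z·σ with z = 1.282.
Half-width = 0.539, so σ = 0.539/1.282 = 0.42.
μ is the stated best guess, 1.20.

μ = 1.20, σ = 0.42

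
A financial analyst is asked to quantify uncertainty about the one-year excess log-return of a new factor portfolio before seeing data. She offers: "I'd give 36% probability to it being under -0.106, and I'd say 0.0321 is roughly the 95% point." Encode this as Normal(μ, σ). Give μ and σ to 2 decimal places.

μ = -0.08, σ = 0.07

The p-quantile of Normal(μ,σ) is μ + z_p·σ, with z_{0.36} = -0.3585 and z_{0.95} = 1.645.
Eliminate σ: μ = (z₂·x₁ − z₁·x₂)/(z₂ − z₁) = (1.645·-0.106 − (-0.3585)·0.0321)/2.003 = -0.08.
Then σ = (x₂ − x₁)/(z₂ − z₁) = (0.0321 − -0.106)/2.003 = 0.07.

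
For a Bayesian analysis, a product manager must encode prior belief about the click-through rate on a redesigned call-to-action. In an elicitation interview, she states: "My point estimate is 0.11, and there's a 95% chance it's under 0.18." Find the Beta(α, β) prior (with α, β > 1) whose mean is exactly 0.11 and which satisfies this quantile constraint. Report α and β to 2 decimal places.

With mean 0.11 fixed, write α = 0.11s, β = 0.89s where s = α+β.
Need P(θ < 0.18) = 0.95 under Beta(0.11s, 0.89s). Normal approximation: (q−m)/√(m(1−m)/s) ≈ z_{0.95} = 1.64, so s ≈ 0.11·0.89·(1.64)²/(0.18−0.11)² = 54.1.
At s = 54.1: P(θ<0.18) ≈ 0.936. Adjusting to match 0.95 gives s ≈ 64.20.
So α = 0.11·64.20 ≈ 7.06, β = 0.89·64.20 ≈ 57.14.

α ≈ 7.06, β ≈ 57.14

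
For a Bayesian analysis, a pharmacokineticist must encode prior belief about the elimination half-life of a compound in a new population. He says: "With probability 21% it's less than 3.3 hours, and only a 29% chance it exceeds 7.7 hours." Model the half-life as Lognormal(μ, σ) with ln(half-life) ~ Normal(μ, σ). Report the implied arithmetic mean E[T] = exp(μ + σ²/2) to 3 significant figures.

E[T] ≈ 6.62 hours

If T ~ Lognormal(μ,σ) then ln T ~ Normal(μ,σ), so the p-quantile of ln T is μ + z_p·σ.
ln(3.3) = 1.194 and ln(7.7) = 2.041; z_{0.21} = -0.8064, z_{0.71} = 0.5534.
σ = (2.041 − 1.194)/(0.5534 − (-0.8064)) = 0.623.
μ = 1.194 − (-0.8064)·0.623 = 1.696.
E[T] = exp(μ + σ²/2) = exp(1.696 + 0.1941) = 6.62 hours.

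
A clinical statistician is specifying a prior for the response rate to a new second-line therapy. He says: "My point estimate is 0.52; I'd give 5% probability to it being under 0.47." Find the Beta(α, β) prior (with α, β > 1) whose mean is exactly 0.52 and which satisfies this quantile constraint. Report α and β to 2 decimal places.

α ≈ 140.49, β ≈ 129.69

With mean 0.52 fixed, write α = 0.52s, β = 0.48s where s = α+β.
Need P(θ < 0.47) = 0.05 under Beta(0.52s, 0.48s). Normal approximation: (q−m)/√(m(1−m)/s) ≈ z_{0.05} = -1.64, so s ≈ 0.52·0.48·(-1.64)²/(0.47−0.52)² = 270.1.
At s = 270.1: P(θ<0.47) ≈ 0.050. Adjusting to match 0.05 gives s ≈ 270.18.
So α = 0.52·270.18 ≈ 140.49, β = 0.48·270.18 ≈ 129.69.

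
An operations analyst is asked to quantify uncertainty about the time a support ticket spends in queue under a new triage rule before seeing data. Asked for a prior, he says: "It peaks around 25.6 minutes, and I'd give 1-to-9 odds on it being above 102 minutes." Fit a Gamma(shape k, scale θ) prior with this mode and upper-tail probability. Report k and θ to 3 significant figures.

k ≈ 1.96, θ ≈ 26.6

Gamma(k,θ) with k>1 has mode (k−1)θ, so θ = 25.6/(k−1).
Need P(X < 102) = 0.9 with θ tied to k this way. Start at k = 2, θ = 25.6: P(X<102) ≈ 0.907.
Too high — lower k to spread out. Iterating converges to k ≈ 1.96.
Then θ = 25.6/(1.96−1) ≈ 26.6.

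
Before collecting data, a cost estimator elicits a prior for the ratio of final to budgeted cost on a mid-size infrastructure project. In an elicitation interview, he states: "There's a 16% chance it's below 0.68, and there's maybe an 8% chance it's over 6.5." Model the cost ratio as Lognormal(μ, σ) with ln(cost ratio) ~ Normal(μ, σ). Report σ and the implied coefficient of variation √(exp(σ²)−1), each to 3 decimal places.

If T ~ Lognormal(μ,σ) then ln T ~ Normal(μ,σ), so the p-quantile of ln T is μ + z_p·σ.
ln(0.68) = -0.3857 and ln(6.5) = 1.872; z_{0.16} = -0.9945, z_{0.92} = 1.405.
σ = (1.872 − -0.3857)/(1.405 − (-0.9945)) = 0.941.
μ = -0.3857 − (-0.9945)·0.941 = 0.550.
CV = √(exp(σ²)−1) = √(exp(0.8851)−1) = 1.193.

σ ≈ 0.941, CV ≈ 1.193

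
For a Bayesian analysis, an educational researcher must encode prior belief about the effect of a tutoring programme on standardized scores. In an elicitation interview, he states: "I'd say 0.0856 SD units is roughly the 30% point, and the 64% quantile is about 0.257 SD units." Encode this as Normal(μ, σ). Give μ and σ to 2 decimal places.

μ = 0.19, σ = 0.19

The p-quantile of Normal(μ,σ) is μ + z_p·σ, with z_{0.3} = -0.5244 and z_{0.64} = 0.3585.
Eliminate σ: μ = (z₂·x₁ − z₁·x₂)/(z₂ − z₁) = (0.3585·0.0856 − (-0.5244)·0.257)/0.8829 = 0.19.
Then σ = (x₂ − x₁)/(z₂ − z₁) = (0.257 − 0.0856)/0.8829 = 0.19.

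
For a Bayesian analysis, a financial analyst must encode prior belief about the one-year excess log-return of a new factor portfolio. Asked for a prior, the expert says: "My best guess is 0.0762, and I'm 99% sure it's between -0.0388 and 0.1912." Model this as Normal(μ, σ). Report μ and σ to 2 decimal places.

A symmetric 99% interval runs μ ± z·σ with z = 2.576.
Half-width = 0.115, so σ = 0.115/2.576 = 0.04.
μ is the stated best guess, 0.08.

μ = 0.08, σ = 0.04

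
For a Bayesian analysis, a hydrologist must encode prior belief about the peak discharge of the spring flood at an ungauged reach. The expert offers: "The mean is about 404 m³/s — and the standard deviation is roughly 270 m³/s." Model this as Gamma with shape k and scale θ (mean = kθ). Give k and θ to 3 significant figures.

k ≈ 2.24, θ ≈ 180

For Gamma(k, scale θ): mean = kθ, variance = kθ², so CV = 1/√k.
CV = SD/mean = 270/404 = 0.6683, hence k = 1/CV² = 2.24.
Then θ = mean/k = 404/2.24 = 180.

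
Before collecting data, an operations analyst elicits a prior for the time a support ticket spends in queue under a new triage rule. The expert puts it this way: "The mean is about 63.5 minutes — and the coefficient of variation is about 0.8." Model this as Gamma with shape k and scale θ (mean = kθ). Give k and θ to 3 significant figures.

For Gamma(k, scale θ): mean = kθ, variance = kθ², so CV = 1/√k.
CV = 0.8, hence k = 1/CV² = 1.56.
Then θ = mean/k = 63.5/1.56 = 40.6.

k ≈ 1.56, θ ≈ 40.6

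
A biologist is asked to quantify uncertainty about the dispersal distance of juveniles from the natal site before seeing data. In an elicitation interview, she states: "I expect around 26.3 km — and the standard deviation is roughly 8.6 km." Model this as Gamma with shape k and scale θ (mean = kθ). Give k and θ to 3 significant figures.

For Gamma(k, scale θ): mean = kθ, variance = kθ², so CV = 1/√k.
CV = SD/mean = 8.6/26.3 = 0.327, hence k = 1/CV² = 9.35.
Then θ = mean/k = 26.3/9.35 = 2.81.

k ≈ 9.35, θ ≈ 2.81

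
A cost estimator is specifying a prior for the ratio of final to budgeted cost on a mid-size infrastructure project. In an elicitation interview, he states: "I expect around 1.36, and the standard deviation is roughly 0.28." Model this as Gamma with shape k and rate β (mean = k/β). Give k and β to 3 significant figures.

k ≈ 23.6, β ≈ 17.3

For Gamma(k, rate β): mean = k/β, variance = k/β², so CV = 1/√k.
CV = SD/mean = 0.28/1.36 = 0.2059, hence k = 1/CV² = 23.6.
Then β = k/mean = 23.6/1.36 = 17.3.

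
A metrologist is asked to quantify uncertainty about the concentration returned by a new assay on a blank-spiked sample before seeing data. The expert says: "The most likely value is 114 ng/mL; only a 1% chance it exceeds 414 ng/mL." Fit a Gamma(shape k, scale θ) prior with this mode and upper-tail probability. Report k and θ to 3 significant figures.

Gamma(k,θ) with k>1 has mode (k−1)θ, so θ = 114/(k−1).
Need P(X < 414) = 0.99 with θ tied to k this way. Start at k = 2, θ = 114: P(X<414) ≈ 0.877.
Too low — raise k to concentrate. Iterating converges to k ≈ 3.58.
Then θ = 114/(3.58−1) ≈ 44.2.

k ≈ 3.58, θ ≈ 44.2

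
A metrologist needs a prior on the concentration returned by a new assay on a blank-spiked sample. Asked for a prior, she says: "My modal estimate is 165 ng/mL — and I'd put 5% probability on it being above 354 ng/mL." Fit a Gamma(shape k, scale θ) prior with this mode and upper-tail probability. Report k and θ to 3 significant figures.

k ≈ 5.73, θ ≈ 34.9

Gamma(k,θ) with k>1 has mode (k−1)θ, so θ = 165/(k−1).
Need P(X < 354) = 0.95 with θ tied to k this way. Start at k = 2, θ = 165: P(X<354) ≈ 0.632.
Too low — raise k to concentrate. Iterating converges to k ≈ 5.73.
Then θ = 165/(5.73−1) ≈ 34.9.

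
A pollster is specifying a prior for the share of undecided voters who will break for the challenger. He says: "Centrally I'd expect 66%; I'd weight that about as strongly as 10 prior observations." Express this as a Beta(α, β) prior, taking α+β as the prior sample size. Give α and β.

α = 6.6, β = 3.4

Under the effective-sample-size interpretation, Beta(α, β) has prior mean α/(α+β) and prior sample size α+β.
So α+β = 10 and α/(α+β) = 0.66, giving α = 0.66·10 = 6.6 and β = 10 − 6.6 = 3.4.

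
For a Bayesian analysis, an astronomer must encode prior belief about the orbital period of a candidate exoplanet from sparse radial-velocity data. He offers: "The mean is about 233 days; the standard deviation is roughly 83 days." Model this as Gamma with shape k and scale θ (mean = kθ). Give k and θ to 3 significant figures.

k ≈ 7.88, θ ≈ 29.6

For Gamma(k, scale θ): mean = kθ, variance = kθ², so CV = 1/√k.
CV = SD/mean = 83/233 = 0.3562, hence k = 1/CV² = 7.88.
Then θ = mean/k = 233/7.88 = 29.6.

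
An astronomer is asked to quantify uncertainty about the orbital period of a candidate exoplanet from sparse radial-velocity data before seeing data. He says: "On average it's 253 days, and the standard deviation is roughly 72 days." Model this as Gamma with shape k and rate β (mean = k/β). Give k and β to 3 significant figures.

For Gamma(k, rate β): mean = k/β, variance = k/β², so CV = 1/√k.
CV = SD/mean = 72/253 = 0.2846, hence k = 1/CV² = 12.3.
Then β = k/mean = 12.3/253 = 0.0488.

k ≈ 12.3, β ≈ 0.0488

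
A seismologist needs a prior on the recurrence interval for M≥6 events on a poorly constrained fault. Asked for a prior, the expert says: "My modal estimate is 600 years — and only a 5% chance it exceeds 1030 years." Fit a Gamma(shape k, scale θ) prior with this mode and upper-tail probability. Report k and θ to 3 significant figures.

Gamma(k,θ) with k>1 has mode (k−1)θ, so θ = 600/(k−1).
Need P(X < 1030) = 0.95 with θ tied to k this way. Start at k = 2, θ = 600: P(X<1030) ≈ 0.512.
Too low — raise k to concentrate. Iterating converges to k ≈ 10.6.
Then θ = 600/(10.6−1) ≈ 62.8.

k ≈ 10.6, θ ≈ 62.8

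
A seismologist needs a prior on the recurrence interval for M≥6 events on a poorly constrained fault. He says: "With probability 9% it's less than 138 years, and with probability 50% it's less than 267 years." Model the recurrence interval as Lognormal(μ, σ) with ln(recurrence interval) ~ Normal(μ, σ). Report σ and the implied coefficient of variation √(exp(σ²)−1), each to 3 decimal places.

σ ≈ 0.492, CV ≈ 0.524

If T ~ Lognormal(μ,σ) then ln T ~ Normal(μ,σ), so the p-quantile of ln T is μ + z_p·σ.
ln(138) = 4.927 and ln(267) = 5.587; z_{0.09} = -1.341, z_{0.5} = 0.
σ = (5.587 − 4.927)/(0 − (-1.341)) = 0.492.
μ = 4.927 − (-1.341)·0.492 = 5.587.
CV = √(exp(σ²)−1) = √(exp(0.2423)−1) = 0.524.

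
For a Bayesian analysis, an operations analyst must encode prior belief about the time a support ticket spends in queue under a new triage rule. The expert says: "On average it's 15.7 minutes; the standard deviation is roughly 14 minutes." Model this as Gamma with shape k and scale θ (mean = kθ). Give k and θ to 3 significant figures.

For Gamma(k, scale θ): mean = kθ, variance = kθ², so CV = 1/√k.
CV = SD/mean = 14/15.7 = 0.8917, hence k = 1/CV² = 1.26.
Then θ = mean/k = 15.7/1.26 = 12.5.

k ≈ 1.26, θ ≈ 12.5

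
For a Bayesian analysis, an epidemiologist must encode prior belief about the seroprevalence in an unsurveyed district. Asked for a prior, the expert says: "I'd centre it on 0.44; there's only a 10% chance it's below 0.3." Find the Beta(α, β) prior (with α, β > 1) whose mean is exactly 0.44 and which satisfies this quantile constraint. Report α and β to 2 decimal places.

α ≈ 8.75, β ≈ 11.13

With mean 0.44 fixed, write α = 0.44s, β = 0.56s where s = α+β.
Need P(θ < 0.3) = 0.1 under Beta(0.44s, 0.56s). Normal approximation: (q−m)/√(m(1−m)/s) ≈ z_{0.1} = -1.28, so s ≈ 0.44·0.56·(-1.28)²/(0.3−0.44)² = 20.6.
At s = 20.6: P(θ<0.3) ≈ 0.096. Adjusting to match 0.1 gives s ≈ 19.88.
So α = 0.44·19.88 ≈ 8.75, β = 0.56·19.88 ≈ 11.13.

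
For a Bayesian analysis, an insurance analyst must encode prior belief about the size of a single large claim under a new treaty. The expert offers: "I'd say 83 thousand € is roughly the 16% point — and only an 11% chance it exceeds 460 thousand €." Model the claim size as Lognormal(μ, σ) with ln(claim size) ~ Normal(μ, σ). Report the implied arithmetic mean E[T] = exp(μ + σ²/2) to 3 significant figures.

E[T] ≈ 241 thousand €

If T ~ Lognormal(μ,σ) then ln T ~ Normal(μ,σ), so the p-quantile of ln T is μ + z_p·σ.
ln(83) = 4.419 and ln(460) = 6.131; z_{0.16} = -0.9945, z_{0.89} = 1.227.
σ = (6.131 − 4.419)/(1.227 − (-0.9945)) = 0.771.
μ = 4.419 − (-0.9945)·0.771 = 5.186.
E[T] = exp(μ + σ²/2) = exp(5.186 + 0.2972) = 241 thousand €.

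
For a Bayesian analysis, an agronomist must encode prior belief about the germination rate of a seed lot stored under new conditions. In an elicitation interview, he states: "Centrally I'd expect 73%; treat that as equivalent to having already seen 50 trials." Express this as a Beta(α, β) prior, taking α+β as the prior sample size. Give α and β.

α = 36.5, β = 13.5

Under the effective-sample-size interpretation, Beta(α, β) has prior mean α/(α+β) and prior sample size α+β.
So α+β = 50 and α/(α+β) = 0.73, giving α = 0.73·50 = 36.5 and β = 50 − 36.5 = 13.5.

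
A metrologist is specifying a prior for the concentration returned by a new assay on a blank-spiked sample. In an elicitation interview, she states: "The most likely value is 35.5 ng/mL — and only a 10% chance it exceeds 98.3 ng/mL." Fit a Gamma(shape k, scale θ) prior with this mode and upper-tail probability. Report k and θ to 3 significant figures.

Gamma(k,θ) with k>1 has mode (k−1)θ, so θ = 35.5/(k−1).
Need P(X < 98.3) = 0.9 with θ tied to k this way. Start at k = 2, θ = 35.5: P(X<98.3) ≈ 0.764.
Too low — raise k to concentrate. Iterating converges to k ≈ 2.84.
Then θ = 35.5/(2.84−1) ≈ 19.3.

k ≈ 2.84, θ ≈ 19.3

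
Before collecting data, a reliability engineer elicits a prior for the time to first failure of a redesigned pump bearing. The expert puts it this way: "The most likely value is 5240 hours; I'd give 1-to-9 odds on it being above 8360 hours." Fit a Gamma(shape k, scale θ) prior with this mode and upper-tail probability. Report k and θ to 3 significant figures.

Gamma(k,θ) with k>1 has mode (k−1)θ, so θ = 5240/(k−1).
Need P(X < 8360) = 0.9 with θ tied to k this way. Start at k = 2, θ = 5240: P(X<8360) ≈ 0.474.
Too low — raise k to concentrate. Iterating converges to k ≈ 9.61.
Then θ = 5240/(9.61−1) ≈ 609.

k ≈ 9.61, θ ≈ 609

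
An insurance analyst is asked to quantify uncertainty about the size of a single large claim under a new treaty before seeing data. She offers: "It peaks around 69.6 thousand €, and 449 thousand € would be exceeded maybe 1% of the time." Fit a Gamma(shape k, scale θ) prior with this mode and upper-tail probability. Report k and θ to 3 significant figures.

k ≈ 2.04, θ ≈ 66.9

Gamma(k,θ) with k>1 has mode (k−1)θ, so θ = 69.6/(k−1).
Need P(X < 449) = 0.99 with θ tied to k this way. Start at k = 2, θ = 69.6: P(X<449) ≈ 0.988.
Too low — raise k to concentrate. Iterating converges to k ≈ 2.04.
Then θ = 69.6/(2.04−1) ≈ 66.9.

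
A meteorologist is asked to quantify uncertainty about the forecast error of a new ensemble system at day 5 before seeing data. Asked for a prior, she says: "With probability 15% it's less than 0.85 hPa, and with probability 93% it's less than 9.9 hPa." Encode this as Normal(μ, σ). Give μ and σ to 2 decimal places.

μ = 4.58, σ = 3.60

The p-quantile of Normal(μ,σ) is μ + z_p·σ, with z_{0.15} = -1.036 and z_{0.93} = 1.476.
Eliminate σ: μ = (z₂·x₁ − z₁·x₂)/(z₂ − z₁) = (1.476·0.85 − (-1.036)·9.9)/2.512 = 4.58.
Then σ = (x₂ − x₁)/(z₂ − z₁) = (9.9 − 0.85)/2.512 = 3.60.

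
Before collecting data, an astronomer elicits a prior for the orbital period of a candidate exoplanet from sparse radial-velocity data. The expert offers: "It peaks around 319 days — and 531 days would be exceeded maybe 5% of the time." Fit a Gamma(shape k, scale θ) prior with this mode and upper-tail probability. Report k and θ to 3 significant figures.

k ≈ 11.8, θ ≈ 29.7

Gamma(k,θ) with k>1 has mode (k−1)θ, so θ = 319/(k−1).
Need P(X < 531) = 0.95 with θ tied to k this way. Start at k = 2, θ = 319: P(X<531) ≈ 0.496.
Too low — raise k to concentrate. Iterating converges to k ≈ 11.8.
Then θ = 319/(11.8−1) ≈ 29.7.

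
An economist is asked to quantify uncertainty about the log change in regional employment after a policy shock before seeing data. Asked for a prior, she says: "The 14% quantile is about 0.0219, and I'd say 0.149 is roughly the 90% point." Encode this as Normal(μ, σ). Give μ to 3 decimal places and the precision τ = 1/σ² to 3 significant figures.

μ = 0.080, τ = 345

The p-quantile of Normal(μ,σ) is μ + z_p·σ, with z_{0.14} = -1.08 and z_{0.9} = 1.282.
Eliminate σ: μ = (z₂·x₁ − z₁·x₂)/(z₂ − z₁) = (1.282·0.0219 − (-1.08)·0.149)/2.362 = 0.080.
Then σ = (x₂ − x₁)/(z₂ − z₁) = (0.149 − 0.0219)/2.362 = 0.054.
Precision τ = 1/σ² = 1/0.05381² = 345.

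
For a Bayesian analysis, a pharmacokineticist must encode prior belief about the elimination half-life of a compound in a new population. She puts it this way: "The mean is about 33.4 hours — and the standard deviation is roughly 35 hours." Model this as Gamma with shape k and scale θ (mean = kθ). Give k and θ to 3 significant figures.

k ≈ 0.911, θ ≈ 36.7

For Gamma(k, scale θ): mean = kθ, variance = kθ², so CV = 1/√k.
CV = SD/mean = 35/33.4 = 1.048, hence k = 1/CV² = 0.911.
Then θ = mean/k = 33.4/0.911 = 36.7.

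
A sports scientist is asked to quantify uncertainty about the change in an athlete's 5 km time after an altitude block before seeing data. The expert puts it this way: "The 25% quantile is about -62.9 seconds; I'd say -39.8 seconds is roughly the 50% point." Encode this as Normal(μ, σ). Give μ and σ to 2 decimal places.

μ = -39.80, σ = 34.25

The p-quantile of Normal(μ,σ) is μ + z_p·σ, with z_{0.25} = -0.6745 and z_{0.5} = 0.
Eliminate σ: μ = (z₂·x₁ − z₁·x₂)/(z₂ − z₁) = (0·-62.9 − (-0.6745)·-39.8)/0.6745 = -39.80.
Then σ = (x₂ − x₁)/(z₂ − z₁) = (-39.8 − -62.9)/0.6745 = 34.25.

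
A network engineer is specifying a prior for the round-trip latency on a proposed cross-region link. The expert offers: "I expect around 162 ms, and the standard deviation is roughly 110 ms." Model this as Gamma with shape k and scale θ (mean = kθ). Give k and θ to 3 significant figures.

For Gamma(k, scale θ): mean = kθ, variance = kθ², so CV = 1/√k.
CV = SD/mean = 110/162 = 0.679, hence k = 1/CV² = 2.17.
Then θ = mean/k = 162/2.17 = 74.7.

k ≈ 2.17, θ ≈ 74.7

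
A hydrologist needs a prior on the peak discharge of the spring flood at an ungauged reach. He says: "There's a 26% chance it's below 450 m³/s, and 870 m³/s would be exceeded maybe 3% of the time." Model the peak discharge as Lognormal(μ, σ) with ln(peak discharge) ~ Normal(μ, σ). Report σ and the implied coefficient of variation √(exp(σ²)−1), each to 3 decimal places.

If T ~ Lognormal(μ,σ) then ln T ~ Normal(μ,σ), so the p-quantile of ln T is μ + z_p·σ.
ln(450) = 6.109 and ln(870) = 6.768; z_{0.26} = -0.6433, z_{0.97} = 1.881.
σ = (6.768 − 6.109)/(1.881 − (-0.6433)) = 0.261.
μ = 6.109 − (-0.6433)·0.261 = 6.277.
CV = √(exp(σ²)−1) = √(exp(0.0682)−1) = 0.266.

σ ≈ 0.261, CV ≈ 0.266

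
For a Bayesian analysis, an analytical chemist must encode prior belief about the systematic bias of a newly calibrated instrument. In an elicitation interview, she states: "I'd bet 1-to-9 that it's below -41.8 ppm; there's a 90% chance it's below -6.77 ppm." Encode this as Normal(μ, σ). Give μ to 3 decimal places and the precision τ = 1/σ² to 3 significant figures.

The p-quantile of Normal(μ,σ) is μ + z_p·σ, with z_{0.1} = -1.282 and z_{0.9} = 1.282.
Eliminate σ: μ = (z₂·x₁ − z₁·x₂)/(z₂ − z₁) = (1.282·-41.8 − (-1.282)·-6.77)/2.563 = -24.285.
Then σ = (x₂ − x₁)/(z₂ − z₁) = (-6.77 − -41.8)/2.563 = 13.667.
Precision τ = 1/σ² = 1/13.67² = 0.00535.

μ = -24.285, τ = 0.00535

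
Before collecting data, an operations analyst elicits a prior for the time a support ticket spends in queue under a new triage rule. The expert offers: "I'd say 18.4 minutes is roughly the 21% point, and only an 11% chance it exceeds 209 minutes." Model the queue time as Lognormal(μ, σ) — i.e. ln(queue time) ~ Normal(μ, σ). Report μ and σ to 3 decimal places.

μ ≈ 3.876, σ ≈ 1.195

If T ~ Lognormal(μ,σ) then ln T ~ Normal(μ,σ), so the p-quantile of ln T is μ + z_p·σ.
ln(18.4) = 2.912 and ln(209) = 5.342; z_{0.21} = -0.8064, z_{0.89} = 1.227.
σ = (5.342 − 2.912)/(1.227 − (-0.8064)) = 1.195.
μ = 2.912 − (-0.8064)·1.195 = 3.876.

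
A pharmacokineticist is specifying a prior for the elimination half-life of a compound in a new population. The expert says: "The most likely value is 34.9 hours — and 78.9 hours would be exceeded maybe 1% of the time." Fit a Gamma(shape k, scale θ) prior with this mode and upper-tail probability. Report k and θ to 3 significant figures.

k ≈ 8.21, θ ≈ 4.84

Gamma(k,θ) with k>1 has mode (k−1)θ, so θ = 34.9/(k−1).
Need P(X < 78.9) = 0.99 with θ tied to k this way. Start at k = 2, θ = 34.9: P(X<78.9) ≈ 0.660.
Too low — raise k to concentrate. Iterating converges to k ≈ 8.21.
Then θ = 34.9/(8.21−1) ≈ 4.84.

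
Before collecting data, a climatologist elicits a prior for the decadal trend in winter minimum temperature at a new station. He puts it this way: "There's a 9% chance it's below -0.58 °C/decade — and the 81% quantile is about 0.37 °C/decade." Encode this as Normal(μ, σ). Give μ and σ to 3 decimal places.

The p-quantile of Normal(μ,σ) is μ + z_p·σ, with z_{0.09} = -1.341 and z_{0.81} = 0.8779.
Eliminate σ: μ = (z₂·x₁ − z₁·x₂)/(z₂ − z₁) = (0.8779·-0.58 − (-1.341)·0.37)/2.219 = -0.006.
Then σ = (x₂ − x₁)/(z₂ − z₁) = (0.37 − -0.58)/2.219 = 0.428.

μ = -0.006, σ = 0.428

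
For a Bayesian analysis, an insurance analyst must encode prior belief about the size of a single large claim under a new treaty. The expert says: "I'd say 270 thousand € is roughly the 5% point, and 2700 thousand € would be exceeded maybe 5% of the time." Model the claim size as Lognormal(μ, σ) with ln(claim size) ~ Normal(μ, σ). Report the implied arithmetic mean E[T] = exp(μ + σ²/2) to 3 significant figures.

E[T] ≈ 1090 thousand €

If T ~ Lognormal(μ,σ) then ln T ~ Normal(μ,σ), so the p-quantile of ln T is μ + z_p·σ.
ln(270) = 5.598 and ln(2700) = 7.901; z_{0.05} = -1.645, z_{0.95} = 1.645.
σ = (7.901 − 5.598)/(1.645 − (-1.645)) = 0.700.
μ = 5.598 − (-1.645)·0.700 = 6.750.
E[T] = exp(μ + σ²/2) = exp(6.750 + 0.2450) = 1090 thousand €.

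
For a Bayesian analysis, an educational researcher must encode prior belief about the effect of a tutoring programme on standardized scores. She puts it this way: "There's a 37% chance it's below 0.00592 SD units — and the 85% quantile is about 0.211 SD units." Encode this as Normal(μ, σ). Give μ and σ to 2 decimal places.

The p-quantile of Normal(μ,σ) is μ + z_p·σ, with z_{0.37} = -0.3319 and z_{0.85} = 1.036.
Eliminate σ: μ = (z₂·x₁ − z₁·x₂)/(z₂ − z₁) = (1.036·0.00592 − (-0.3319)·0.211)/1.368 = 0.06.
Then σ = (x₂ − x₁)/(z₂ − z₁) = (0.211 − 0.00592)/1.368 = 0.15.

μ = 0.06, σ = 0.15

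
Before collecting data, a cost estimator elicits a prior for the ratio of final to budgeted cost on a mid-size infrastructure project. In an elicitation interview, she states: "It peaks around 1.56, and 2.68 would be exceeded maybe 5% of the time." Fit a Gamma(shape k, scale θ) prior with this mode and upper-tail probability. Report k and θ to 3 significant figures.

k ≈ 10.5, θ ≈ 0.164

Gamma(k,θ) with k>1 has mode (k−1)θ, so θ = 1.56/(k−1).
Need P(X < 2.68) = 0.95 with θ tied to k this way. Start at k = 2, θ = 1.56: P(X<2.68) ≈ 0.512.
Too low — raise k to concentrate. Iterating converges to k ≈ 10.5.
Then θ = 1.56/(10.5−1) ≈ 0.164.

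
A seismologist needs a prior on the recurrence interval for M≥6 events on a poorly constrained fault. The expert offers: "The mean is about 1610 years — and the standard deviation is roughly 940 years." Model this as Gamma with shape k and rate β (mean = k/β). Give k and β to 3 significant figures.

For Gamma(k, rate β): mean = k/β, variance = k/β², so CV = 1/√k.
CV = SD/mean = 940/1610 = 0.5839, hence k = 1/CV² = 2.93.
Then β = k/mean = 2.93/1610 = 0.00182.

k ≈ 2.93, β ≈ 0.00182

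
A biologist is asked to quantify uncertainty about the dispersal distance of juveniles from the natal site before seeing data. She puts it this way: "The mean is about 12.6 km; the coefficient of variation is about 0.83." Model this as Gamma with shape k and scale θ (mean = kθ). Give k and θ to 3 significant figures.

For Gamma(k, scale θ): mean = kθ, variance = kθ², so CV = 1/√k.
CV = 0.83, hence k = 1/CV² = 1.45.
Then θ = mean/k = 12.6/1.45 = 8.68.

k ≈ 1.45, θ ≈ 8.68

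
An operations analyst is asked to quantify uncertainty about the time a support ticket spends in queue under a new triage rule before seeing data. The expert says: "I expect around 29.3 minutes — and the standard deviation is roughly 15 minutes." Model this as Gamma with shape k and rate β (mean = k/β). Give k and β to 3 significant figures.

k ≈ 3.82, β ≈ 0.13

For Gamma(k, rate β): mean = k/β, variance = k/β², so CV = 1/√k.
CV = SD/mean = 15/29.3 = 0.5119, hence k = 1/CV² = 3.82.
Then β = k/mean = 3.82/29.3 = 0.13.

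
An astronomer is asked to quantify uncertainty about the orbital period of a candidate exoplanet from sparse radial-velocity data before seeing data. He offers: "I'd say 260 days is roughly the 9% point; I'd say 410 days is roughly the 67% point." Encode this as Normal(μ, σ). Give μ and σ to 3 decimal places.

μ = 372.943, σ = 84.238

For Normal(μ,σ), the p-quantile is μ + z_p·σ. Here z_{0.09} = -1.341, z_{0.67} = 0.4399.
So 260 = μ − 1.341σ and 410 = μ + 0.4399σ.
Subtracting: σ = (410 − 260)/(0.4399 − (-1.341)) = 84.238.
Then μ = 260 − (-1.341)·84.238 = 372.943.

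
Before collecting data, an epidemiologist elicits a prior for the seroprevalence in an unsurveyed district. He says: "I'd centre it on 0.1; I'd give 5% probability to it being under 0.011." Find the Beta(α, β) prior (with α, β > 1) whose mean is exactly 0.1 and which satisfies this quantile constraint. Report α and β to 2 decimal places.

With mean 0.1 fixed, write α = 0.1s, β = 0.9s where s = α+β.
Need P(θ < 0.011) = 0.05 under Beta(0.1s, 0.9s). Normal approximation: (q−m)/√(m(1−m)/s) ≈ z_{0.05} = -1.64, so s ≈ 0.1·0.9·(-1.64)²/(0.011−0.1)² = 30.7.
At s = 30.7: P(θ<0.011) ≈ 0.004. Adjusting to match 0.05 gives s ≈ 13.76.
So α = 0.1·13.76 ≈ 1.38, β = 0.9·13.76 ≈ 12.38.

α ≈ 1.38, β ≈ 12.38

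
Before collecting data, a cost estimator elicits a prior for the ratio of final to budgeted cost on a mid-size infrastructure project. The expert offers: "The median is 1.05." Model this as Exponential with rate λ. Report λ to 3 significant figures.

λ ≈ 0.66

Exponential median = ln 2 / λ, so λ = ln 2 / 1.05 = 0.66.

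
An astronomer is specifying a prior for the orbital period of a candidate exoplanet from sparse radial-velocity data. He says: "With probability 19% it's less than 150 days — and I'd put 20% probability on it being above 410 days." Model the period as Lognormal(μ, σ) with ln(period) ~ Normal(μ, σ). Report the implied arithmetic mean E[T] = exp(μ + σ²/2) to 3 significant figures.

If T ~ Lognormal(μ,σ) then ln T ~ Normal(μ,σ), so the p-quantile of ln T is μ + z_p·σ.
ln(150) = 5.011 and ln(410) = 6.016; z_{0.19} = -0.8779, z_{0.8} = 0.8416.
σ = (6.016 − 5.011)/(0.8416 − (-0.8779)) = 0.585.
μ = 5.011 − (-0.8779)·0.585 = 5.524.
E[T] = exp(μ + σ²/2) = exp(5.524 + 0.1710) = 297 days.

E[T] ≈ 297 days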